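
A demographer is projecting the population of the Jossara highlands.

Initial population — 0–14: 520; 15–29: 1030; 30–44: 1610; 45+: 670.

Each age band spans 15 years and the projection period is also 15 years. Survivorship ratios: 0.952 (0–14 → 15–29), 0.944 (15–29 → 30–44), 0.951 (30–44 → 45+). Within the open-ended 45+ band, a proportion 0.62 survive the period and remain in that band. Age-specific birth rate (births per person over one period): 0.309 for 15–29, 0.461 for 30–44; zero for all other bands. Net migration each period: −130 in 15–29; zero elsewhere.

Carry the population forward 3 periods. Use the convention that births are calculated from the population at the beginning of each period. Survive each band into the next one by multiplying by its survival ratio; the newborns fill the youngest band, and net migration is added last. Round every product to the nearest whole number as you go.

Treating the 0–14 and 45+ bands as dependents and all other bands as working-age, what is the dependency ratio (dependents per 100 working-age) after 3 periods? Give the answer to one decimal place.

168.6

(Groups numbered youngest = 1 to oldest = 4.)
— Period 1 —
Births: 1030 × 0.309 = 318 ; 1610 × 0.461 = 742 ⇒ total 1060
Group 2: 520 × 0.952 = 495
Group 3: 1030 × 0.944 = 972
Group 4: 1610 × 0.951 + 670 × 0.62 = 1531 + 415 = 1946
Net migration: Group 2 − 130 → 365
Giving 1060 / 365 / 972 / 1946.
— Period 2 —
Births: 365 × 0.309 = 113 ; 972 × 0.461 = 448 ⇒ total 561
Group 2: 1060 × 0.952 = 1009
Group 3: 365 × 0.944 = 345
Group 4: 972 × 0.951 + 1946 × 0.62 = 924 + 1207 = 2131
Net migration: Group 2 − 130 → 879
Giving 561 / 879 / 345 / 2131.
— Period 3 —
Births: 879 × 0.309 = 272 ; 345 × 0.461 = 159 ⇒ total 431
Group 2: 561 × 0.952 = 534
Group 3: 879 × 0.944 = 830
Group 4: 345 × 0.951 + 2131 × 0.62 = 328 + 1321 = 1649
Net migration: Group 2 − 130 → 404
Giving 431 / 404 / 830 / 1649.
Dependents (band 0–14 + band 45+) = 431 + 1649 = 2080; working-age = 1234; ratio = 2080/1234 × 100 = 168.6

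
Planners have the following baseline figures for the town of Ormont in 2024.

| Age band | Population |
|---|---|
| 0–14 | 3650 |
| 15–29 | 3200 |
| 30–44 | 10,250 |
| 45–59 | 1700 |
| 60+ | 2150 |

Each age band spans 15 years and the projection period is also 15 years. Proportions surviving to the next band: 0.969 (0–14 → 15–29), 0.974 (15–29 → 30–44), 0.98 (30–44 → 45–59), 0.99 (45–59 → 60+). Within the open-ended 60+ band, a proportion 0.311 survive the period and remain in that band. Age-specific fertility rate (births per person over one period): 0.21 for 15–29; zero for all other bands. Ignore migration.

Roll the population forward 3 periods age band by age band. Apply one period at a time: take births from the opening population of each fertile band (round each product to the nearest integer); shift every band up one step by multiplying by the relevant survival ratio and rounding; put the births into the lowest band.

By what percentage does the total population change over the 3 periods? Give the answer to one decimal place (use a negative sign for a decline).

-46.5

[period 1]
Births: 3200 × 0.21 = 672
15–29: 3650 × 0.969 = 3537
30–44: 3200 × 0.974 = 3117
45–59: 10250 × 0.98 = 10045
60+: 1700 × 0.99 + 2150 × 0.311 = 1683 + 669 = 2352
→ [672, 3537, 3117, 10045, 2352]
[period 2]
Births: 3537 × 0.21 = 743
15–29: 672 × 0.969 = 651
30–44: 3537 × 0.974 = 3445
45–59: 3117 × 0.98 = 3055
60+: 10045 × 0.99 + 2352 × 0.311 = 9945 + 731 = 10676
→ [743, 651, 3445, 3055, 10676]
[period 3]
Births: 651 × 0.21 = 137
15–29: 743 × 0.969 = 720
30–44: 651 × 0.974 = 634
45–59: 3445 × 0.98 = 3376
60+: 3055 × 0.99 + 10676 × 0.311 = 3024 + 3320 = 6344
→ [137, 720, 634, 3376, 6344]
Total: 20950 → 11211; change = -9739; percentage change = -46.5%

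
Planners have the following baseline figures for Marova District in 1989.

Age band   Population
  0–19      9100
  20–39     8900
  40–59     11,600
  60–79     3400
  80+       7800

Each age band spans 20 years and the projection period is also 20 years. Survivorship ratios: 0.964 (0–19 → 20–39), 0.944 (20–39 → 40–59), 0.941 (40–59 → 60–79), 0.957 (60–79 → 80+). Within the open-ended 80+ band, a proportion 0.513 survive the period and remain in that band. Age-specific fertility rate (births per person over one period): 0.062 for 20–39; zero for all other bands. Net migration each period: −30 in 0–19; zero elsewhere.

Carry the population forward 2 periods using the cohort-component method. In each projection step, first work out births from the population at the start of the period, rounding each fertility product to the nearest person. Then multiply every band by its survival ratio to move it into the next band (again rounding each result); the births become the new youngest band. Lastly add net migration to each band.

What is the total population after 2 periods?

— Period 1 —
Births: 8900 × 0.062 = 552
20–39: 9100 × 0.964 = 8772
40–59: 8900 × 0.944 = 8402
60–79: 11600 × 0.941 = 10916
80+: 3400 × 0.957 + 7800 × 0.513 = 3254 + 4001 = 7255
Net migration: 0–19 − 30 → 522
Giving 522 / 8772 / 8402 / 10916 / 7255.
— Period 2 —
Births: 8772 × 0.062 = 544
20–39: 522 × 0.964 = 503
40–59: 8772 × 0.944 = 8281
60–79: 8402 × 0.941 = 7906
80+: 10916 × 0.957 + 7255 × 0.513 = 10447 + 3722 = 14169
Net migration: 0–19 − 30 → 514
Giving 514 / 503 / 8281 / 7906 / 14169.
Total after period 2: 514 + 503 + 8281 + 7906 + 14169 = 31373

31373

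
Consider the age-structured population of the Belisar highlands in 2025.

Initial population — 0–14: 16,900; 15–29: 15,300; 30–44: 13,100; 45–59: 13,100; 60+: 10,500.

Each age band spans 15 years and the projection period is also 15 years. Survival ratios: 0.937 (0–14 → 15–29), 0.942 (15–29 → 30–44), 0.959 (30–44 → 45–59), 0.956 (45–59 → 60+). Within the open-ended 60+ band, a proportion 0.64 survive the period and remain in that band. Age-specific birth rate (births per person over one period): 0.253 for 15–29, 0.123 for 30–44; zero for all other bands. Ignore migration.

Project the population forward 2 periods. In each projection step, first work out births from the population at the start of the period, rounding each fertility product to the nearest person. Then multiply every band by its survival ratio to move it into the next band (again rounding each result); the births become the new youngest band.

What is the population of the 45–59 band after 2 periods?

After projecting period 1:
Births: 15300 × 0.253 = 3871 ; 13100 × 0.123 = 1611 ⇒ total 5482
15–29: 16900 × 0.937 = 15835
30–44: 15300 × 0.942 = 14413
45–59: 13100 × 0.959 = 12563
60+: 13100 × 0.956 + 10500 × 0.64 = 12524 + 6720 = 19244
End of period: [5482, 15835, 14413, 12563, 19244]
After projecting period 2:
Births: 15835 × 0.253 = 4006 ; 14413 × 0.123 = 1773 ⇒ total 5779
15–29: 5482 × 0.937 = 5137
30–44: 15835 × 0.942 = 14917
45–59: 14413 × 0.959 = 13822
60+: 12563 × 0.956 + 19244 × 0.64 = 12010 + 12316 = 24326
End of period: [5779, 5137, 14917, 13822, 24326]

13822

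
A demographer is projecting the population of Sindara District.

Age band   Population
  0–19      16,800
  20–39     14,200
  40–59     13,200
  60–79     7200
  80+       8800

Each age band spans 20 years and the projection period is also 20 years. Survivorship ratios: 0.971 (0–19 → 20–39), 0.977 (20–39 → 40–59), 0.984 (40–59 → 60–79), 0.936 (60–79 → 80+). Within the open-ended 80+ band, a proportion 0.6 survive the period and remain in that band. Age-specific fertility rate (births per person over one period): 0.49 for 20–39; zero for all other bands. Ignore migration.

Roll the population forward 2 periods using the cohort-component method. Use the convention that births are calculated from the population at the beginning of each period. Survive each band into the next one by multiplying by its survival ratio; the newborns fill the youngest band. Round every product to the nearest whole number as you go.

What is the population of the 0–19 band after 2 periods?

— Period 1 —
Births: 14200 × 0.49 = 6958
20–39: 16800 × 0.971 = 16313
40–59: 14200 × 0.977 = 13873
60–79: 13200 × 0.984 = 12989
80+: 7200 × 0.936 + 8800 × 0.6 = 6739 + 5280 = 12019
→ [6958, 16313, 13873, 12989, 12019]
— Period 2 —
Births: 16313 × 0.49 = 7993
20–39: 6958 × 0.971 = 6756
40–59: 16313 × 0.977 = 15938
60–79: 13873 × 0.984 = 13651
80+: 12989 × 0.936 + 12019 × 0.6 = 12158 + 7211 = 19369
→ [7993, 6756, 15938, 13651, 19369]

7993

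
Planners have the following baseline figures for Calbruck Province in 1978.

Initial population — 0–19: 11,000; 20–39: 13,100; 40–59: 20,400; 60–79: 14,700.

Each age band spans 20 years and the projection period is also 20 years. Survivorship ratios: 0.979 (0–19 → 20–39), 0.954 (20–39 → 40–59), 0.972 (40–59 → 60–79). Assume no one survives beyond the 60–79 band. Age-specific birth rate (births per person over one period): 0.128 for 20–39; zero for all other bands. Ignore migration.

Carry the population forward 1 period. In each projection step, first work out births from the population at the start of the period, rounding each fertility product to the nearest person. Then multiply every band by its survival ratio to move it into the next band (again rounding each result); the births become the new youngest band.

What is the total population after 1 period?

[period 1]
Births: 13100 × 0.128 = 1677
20–39: 11000 × 0.979 = 10769
40–59: 13100 × 0.954 = 12497
60–79: 20400 × 0.972 = 19829
Population now: 0–19=1677, 20–39=10769, 40–59=12497, 60–79=19829
Total after period 1: 1677 + 10769 + 12497 + 19829 = 44772

44772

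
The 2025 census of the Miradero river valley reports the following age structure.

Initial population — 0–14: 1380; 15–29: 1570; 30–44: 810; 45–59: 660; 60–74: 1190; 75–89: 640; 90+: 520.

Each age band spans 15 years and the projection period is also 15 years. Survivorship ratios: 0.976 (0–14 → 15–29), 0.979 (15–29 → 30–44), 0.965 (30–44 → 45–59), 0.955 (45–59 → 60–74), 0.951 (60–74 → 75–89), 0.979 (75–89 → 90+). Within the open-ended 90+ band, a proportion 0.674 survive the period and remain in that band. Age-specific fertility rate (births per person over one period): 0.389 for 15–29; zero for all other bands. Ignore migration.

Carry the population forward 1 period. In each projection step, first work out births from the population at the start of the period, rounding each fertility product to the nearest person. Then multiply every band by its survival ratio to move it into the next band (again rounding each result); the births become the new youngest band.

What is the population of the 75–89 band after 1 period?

Let group 1 be 0–14 through group 7 = 90+.
Period 1.
Births: 1570 × 0.389 = 611
Group 2: 1380 × 0.976 = 1347
Group 3: 1570 × 0.979 = 1537
Group 4: 810 × 0.965 = 782
Group 5: 660 × 0.955 = 630
Group 6: 1190 × 0.951 = 1132
Group 7: 640 × 0.979 + 520 × 0.674 = 627 + 350 = 977
Population now: 0–14=611, 15–29=1347, 30–44=1537, 45–59=782, 60–74=630, 75–89=1132, 90+=977

1132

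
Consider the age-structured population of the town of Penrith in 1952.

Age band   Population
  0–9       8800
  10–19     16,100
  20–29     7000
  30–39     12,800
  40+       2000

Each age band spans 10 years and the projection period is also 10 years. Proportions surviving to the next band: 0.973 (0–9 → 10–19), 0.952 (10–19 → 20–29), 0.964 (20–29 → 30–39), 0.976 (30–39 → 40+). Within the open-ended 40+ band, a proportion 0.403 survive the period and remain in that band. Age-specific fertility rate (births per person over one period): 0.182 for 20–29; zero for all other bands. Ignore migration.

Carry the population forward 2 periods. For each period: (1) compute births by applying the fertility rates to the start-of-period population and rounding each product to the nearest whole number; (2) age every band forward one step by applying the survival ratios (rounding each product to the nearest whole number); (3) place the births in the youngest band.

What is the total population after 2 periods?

38901

[period 1]
Births: 7000 * 0.182 = 1274
10–19: 8800 * 0.973 = 8562
20–29: 16100 * 0.952 = 15327
30–39: 7000 * 0.964 = 6748
40+: 12800 * 0.976 + 2000 * 0.403 = 12493 + 806 = 13299
End of period: [1274, 8562, 15327, 6748, 13299]
[period 2]
Births: 15327 * 0.182 = 2790
10–19: 1274 * 0.973 = 1240
20–29: 8562 * 0.952 = 8151
30–39: 15327 * 0.964 = 14775
40+: 6748 * 0.976 + 13299 * 0.403 = 6586 + 5359 = 11945
End of period: [2790, 1240, 8151, 14775, 11945]
Total after period 2: 2790 + 1240 + 8151 + 14775 + 11945 = 38901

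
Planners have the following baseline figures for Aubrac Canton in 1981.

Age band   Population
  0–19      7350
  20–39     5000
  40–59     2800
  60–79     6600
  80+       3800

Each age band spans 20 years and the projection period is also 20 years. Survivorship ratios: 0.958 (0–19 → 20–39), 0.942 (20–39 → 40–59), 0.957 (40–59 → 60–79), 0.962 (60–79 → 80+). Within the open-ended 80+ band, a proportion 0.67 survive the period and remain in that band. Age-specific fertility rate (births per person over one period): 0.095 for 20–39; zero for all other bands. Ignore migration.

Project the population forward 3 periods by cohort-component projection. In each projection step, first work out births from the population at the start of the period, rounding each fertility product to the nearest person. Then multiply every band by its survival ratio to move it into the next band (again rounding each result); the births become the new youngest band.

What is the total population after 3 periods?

Period 1:
Births: 5000 × 0.095 = 475
20–39: 7350 × 0.958 = 7041
40–59: 5000 × 0.942 = 4710
60–79: 2800 × 0.957 = 2680
80+: 6600 × 0.962 + 3800 × 0.67 = 6349 + 2546 = 8895
→ [475, 7041, 4710, 2680, 8895]
Period 2:
Births: 7041 × 0.095 = 669
20–39: 475 × 0.958 = 455
40–59: 7041 × 0.942 = 6633
60–79: 4710 × 0.957 = 4507
80+: 2680 × 0.962 + 8895 × 0.67 = 2578 + 5960 = 8538
→ [669, 455, 6633, 4507, 8538]
Period 3:
Births: 455 × 0.095 = 43
20–39: 669 × 0.958 = 641
40–59: 455 × 0.942 = 429
60–79: 6633 × 0.957 = 6348
80+: 4507 × 0.962 + 8538 × 0.67 = 4336 + 5720 = 10056
→ [43, 641, 429, 6348, 10056]
Total after period 3: 43 + 641 + 429 + 6348 + 10056 = 17517

17517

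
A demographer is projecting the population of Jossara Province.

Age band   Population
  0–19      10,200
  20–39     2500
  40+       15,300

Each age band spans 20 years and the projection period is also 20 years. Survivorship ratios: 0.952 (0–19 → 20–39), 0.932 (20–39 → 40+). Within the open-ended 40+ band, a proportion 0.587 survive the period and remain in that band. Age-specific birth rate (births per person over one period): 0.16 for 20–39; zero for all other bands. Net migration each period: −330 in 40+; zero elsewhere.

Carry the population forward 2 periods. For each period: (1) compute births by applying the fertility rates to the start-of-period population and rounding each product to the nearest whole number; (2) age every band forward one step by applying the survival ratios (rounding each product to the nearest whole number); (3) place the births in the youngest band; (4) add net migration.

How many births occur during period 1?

(Groups numbered youngest = 1 to oldest = 3.)
— Period 1 —
Births: 2500 × 0.16 = 400
Group 2: 10200 × 0.952 = 9710
Group 3: 2500 × 0.932 + 15300 × 0.587 = 2330 + 8981 = 11311
Net migration: Group 3 − 330 → 10981
End of period: [400, 9710, 10981]

400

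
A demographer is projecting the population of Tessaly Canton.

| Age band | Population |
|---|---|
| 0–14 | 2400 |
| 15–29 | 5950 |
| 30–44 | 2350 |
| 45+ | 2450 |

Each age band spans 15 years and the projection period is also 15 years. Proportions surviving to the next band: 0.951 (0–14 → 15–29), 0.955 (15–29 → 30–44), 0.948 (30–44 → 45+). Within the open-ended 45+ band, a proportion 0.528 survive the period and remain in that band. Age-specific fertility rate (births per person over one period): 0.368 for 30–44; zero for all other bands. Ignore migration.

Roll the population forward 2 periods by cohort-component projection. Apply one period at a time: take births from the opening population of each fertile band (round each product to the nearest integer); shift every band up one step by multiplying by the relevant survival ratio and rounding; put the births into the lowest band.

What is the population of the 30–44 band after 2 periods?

(Groups numbered youngest = 1 to oldest = 4.)
Period 1:
Births: 2350 × 0.368 = 865
Group 2: 2400 × 0.951 = 2282
Group 3: 5950 × 0.955 = 5682
Group 4: 2350 × 0.948 + 2450 × 0.528 = 2228 + 1294 = 3522
Giving 865 / 2282 / 5682 / 3522.
Period 2:
Births: 5682 × 0.368 = 2091
Group 2: 865 × 0.951 = 823
Group 3: 2282 × 0.955 = 2179
Group 4: 5682 × 0.948 + 3522 × 0.528 = 5387 + 1860 = 7247
Giving 2091 / 823 / 2179 / 7247.

2179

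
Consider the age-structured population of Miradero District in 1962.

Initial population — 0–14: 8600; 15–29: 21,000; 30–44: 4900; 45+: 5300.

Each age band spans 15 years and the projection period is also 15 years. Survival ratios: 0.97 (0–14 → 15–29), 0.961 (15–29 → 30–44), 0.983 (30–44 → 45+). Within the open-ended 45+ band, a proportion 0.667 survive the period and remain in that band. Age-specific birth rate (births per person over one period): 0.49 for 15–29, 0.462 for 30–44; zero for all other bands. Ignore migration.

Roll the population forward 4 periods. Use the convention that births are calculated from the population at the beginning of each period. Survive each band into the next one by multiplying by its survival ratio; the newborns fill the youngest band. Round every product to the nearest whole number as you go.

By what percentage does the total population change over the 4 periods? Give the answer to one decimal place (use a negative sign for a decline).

55.1

Call the bands 1 to 4, youngest first.
[period 1]
Births: 21000 * 0.49 = 10290 ; 4900 * 0.462 = 2264 — total 12554
Band 2: 8600 * 0.97 = 8342
Band 3: 21000 * 0.961 = 20181
Band 4: 4900 * 0.983 + 5300 * 0.667 = 4817 + 3535 = 8352
→ [12554, 8342, 20181, 8352]
[period 2]
Births: 8342 * 0.49 = 4088 ; 20181 * 0.462 = 9324 — total 13412
Band 2: 12554 * 0.97 = 12177
Band 3: 8342 * 0.961 = 8017
Band 4: 20181 * 0.983 + 8352 * 0.667 = 19838 + 5571 = 25409
→ [13412, 12177, 8017, 25409]
[period 3]
Births: 12177 * 0.49 = 5967 ; 8017 * 0.462 = 3704 — total 9671
Band 2: 13412 * 0.97 = 13010
Band 3: 12177 * 0.961 = 11702
Band 4: 8017 * 0.983 + 25409 * 0.667 = 7881 + 16948 = 24829
→ [9671, 13010, 11702, 24829]
[period 4]
Births: 13010 * 0.49 = 6375 ; 11702 * 0.462 = 5406 — total 11781
Band 2: 9671 * 0.97 = 9381
Band 3: 13010 * 0.961 = 12503
Band 4: 11702 * 0.983 + 24829 * 0.667 = 11503 + 16561 = 28064
→ [11781, 9381, 12503, 28064]
Total: 39800 → 61729; change = 21929; percentage change = 55.1%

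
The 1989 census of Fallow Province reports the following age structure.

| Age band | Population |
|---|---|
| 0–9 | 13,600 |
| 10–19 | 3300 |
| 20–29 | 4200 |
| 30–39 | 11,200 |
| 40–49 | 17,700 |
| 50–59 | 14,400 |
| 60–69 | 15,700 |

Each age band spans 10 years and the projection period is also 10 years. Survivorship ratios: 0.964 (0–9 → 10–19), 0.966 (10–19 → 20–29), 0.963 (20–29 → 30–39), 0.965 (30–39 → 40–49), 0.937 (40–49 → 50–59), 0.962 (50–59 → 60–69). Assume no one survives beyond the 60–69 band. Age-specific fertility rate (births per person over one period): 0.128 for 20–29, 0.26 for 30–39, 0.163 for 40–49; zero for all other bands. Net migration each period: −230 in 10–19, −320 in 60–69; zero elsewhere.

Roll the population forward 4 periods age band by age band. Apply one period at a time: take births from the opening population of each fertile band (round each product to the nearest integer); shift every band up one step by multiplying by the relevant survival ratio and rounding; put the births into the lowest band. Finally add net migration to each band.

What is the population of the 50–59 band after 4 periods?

After projecting period 1:
Births: 4200 × 0.128 = 538 ; 11200 × 0.26 = 2912 ; 17700 × 0.163 = 2885 → total 6335
10–19: 13600 × 0.964 = 13110
20–29: 3300 × 0.966 = 3188
30–39: 4200 × 0.963 = 4045
40–49: 11200 × 0.965 = 10808
50–59: 17700 × 0.937 = 16585
60–69: 14400 × 0.962 = 13853
Net migration: 10–19 − 230 → 12880; 60–69 − 320 → 13533
End of period: [6335, 12880, 3188, 4045, 10808, 16585, 13533]
After projecting period 2:
Births: 3188 × 0.128 = 408 ; 4045 × 0.26 = 1052 ; 10808 × 0.163 = 1762 → total 3222
10–19: 6335 × 0.964 = 6107
20–29: 12880 × 0.966 = 12442
30–39: 3188 × 0.963 = 3070
40–49: 4045 × 0.965 = 3903
50–59: 10808 × 0.937 = 10127
60–69: 16585 × 0.962 = 15955
Net migration: 10–19 − 230 → 5877; 60–69 − 320 → 15635
End of period: [3222, 5877, 12442, 3070, 3903, 10127, 15635]
After projecting period 3:
Births: 12442 × 0.128 = 1593 ; 3070 × 0.26 = 798 ; 3903 × 0.163 = 636 → total 3027
10–19: 3222 × 0.964 = 3106
20–29: 5877 × 0.966 = 5677
30–39: 12442 × 0.963 = 11982
40–49: 3070 × 0.965 = 2963
50–59: 3903 × 0.937 = 3657
60–69: 10127 × 0.962 = 9742
Net migration: 10–19 − 230 → 2876; 60–69 − 320 → 9422
End of period: [3027, 2876, 5677, 11982, 2963, 3657, 9422]
After projecting period 4:
Births: 5677 × 0.128 = 727 ; 11982 × 0.26 = 3115 ; 2963 × 0.163 = 483 → total 4325
10–19: 3027 × 0.964 = 2918
20–29: 2876 × 0.966 = 2778
30–39: 5677 × 0.963 = 5467
40–49: 11982 × 0.965 = 11563
50–59: 2963 × 0.937 = 2776
60–69: 3657 × 0.962 = 3518
Net migration: 10–19 − 230 → 2688; 60–69 − 320 → 3198
End of period: [4325, 2688, 2778, 5467, 11563, 2776, 3198]

2776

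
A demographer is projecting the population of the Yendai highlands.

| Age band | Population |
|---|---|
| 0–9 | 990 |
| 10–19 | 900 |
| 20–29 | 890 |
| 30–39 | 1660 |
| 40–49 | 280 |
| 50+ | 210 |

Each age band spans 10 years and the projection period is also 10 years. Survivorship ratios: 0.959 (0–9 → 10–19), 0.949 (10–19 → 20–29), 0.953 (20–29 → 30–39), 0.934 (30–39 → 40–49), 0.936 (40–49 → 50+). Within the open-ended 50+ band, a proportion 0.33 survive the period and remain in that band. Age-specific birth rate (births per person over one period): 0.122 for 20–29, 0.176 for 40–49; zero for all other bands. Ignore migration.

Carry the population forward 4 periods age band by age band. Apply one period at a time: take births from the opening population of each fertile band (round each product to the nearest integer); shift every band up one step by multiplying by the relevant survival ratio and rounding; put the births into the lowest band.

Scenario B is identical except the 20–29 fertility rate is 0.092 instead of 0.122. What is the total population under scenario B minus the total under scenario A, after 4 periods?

-79

Period 1:
Births: 890 × 0.122 = 109  |  280 × 0.176 = 49 → 158
10–19: 990 × 0.959 = 949
20–29: 900 × 0.949 = 854
30–39: 890 × 0.953 = 848
40–49: 1660 × 0.934 = 1550
50+: 280 × 0.936 + 210 × 0.33 = 262 + 69 = 331
→ [158, 949, 854, 848, 1550, 331]
Period 2:
Births: 854 × 0.122 = 104  |  1550 × 0.176 = 273 → 377
10–19: 158 × 0.959 = 152
20–29: 949 × 0.949 = 901
30–39: 854 × 0.953 = 814
40–49: 848 × 0.934 = 792
50+: 1550 × 0.936 + 331 × 0.33 = 1451 + 109 = 1560
→ [377, 152, 901, 814, 792, 1560]
Period 3:
Births: 901 × 0.122 = 110  |  792 × 0.176 = 139 → 249
10–19: 377 × 0.959 = 362
20–29: 152 × 0.949 = 144
30–39: 901 × 0.953 = 859
40–49: 814 × 0.934 = 760
50+: 792 × 0.936 + 1560 × 0.33 = 741 + 515 = 1256
→ [249, 362, 144, 859, 760, 1256]
Period 4:
Births: 144 × 0.122 = 18  |  760 × 0.176 = 134 → 152
10–19: 249 × 0.959 = 239
20–29: 362 × 0.949 = 344
30–39: 144 × 0.953 = 137
40–49: 859 × 0.934 = 802
50+: 760 × 0.936 + 1256 × 0.33 = 711 + 414 = 1125
→ [152, 239, 344, 137, 802, 1125]
Scenario A total after 4 periods: 2799
Scenario B projection —
Period 1:
Births: 890 × 0.092 = 82  |  280 × 0.176 = 49 → 131
10–19: 990 × 0.959 = 949
20–29: 900 × 0.949 = 854
30–39: 890 × 0.953 = 848
40–49: 1660 × 0.934 = 1550
50+: 280 × 0.936 + 210 × 0.33 = 262 + 69 = 331
→ [131, 949, 854, 848, 1550, 331]
Period 2:
Births: 854 × 0.092 = 79  |  1550 × 0.176 = 273 → 352
10–19: 131 × 0.959 = 126
20–29: 949 × 0.949 = 901
30–39: 854 × 0.953 = 814
40–49: 848 × 0.934 = 792
50+: 1550 × 0.936 + 331 × 0.33 = 1451 + 109 = 1560
→ [352, 126, 901, 814, 792, 1560]
Period 3:
Births: 901 × 0.092 = 83  |  792 × 0.176 = 139 → 222
10–19: 352 × 0.959 = 338
20–29: 126 × 0.949 = 120
30–39: 901 × 0.953 = 859
40–49: 814 × 0.934 = 760
50+: 792 × 0.936 + 1560 × 0.33 = 741 + 515 = 1256
→ [222, 338, 120, 859, 760, 1256]
Period 4:
Births: 120 × 0.092 = 11  |  760 × 0.176 = 134 → 145
10–19: 222 × 0.959 = 213
20–29: 338 × 0.949 = 321
30–39: 120 × 0.953 = 114
40–49: 859 × 0.934 = 802
50+: 760 × 0.936 + 1256 × 0.33 = 711 + 414 = 1125
→ [145, 213, 321, 114, 802, 1125]
Scenario B total after 4 periods: 2720
Difference B − A = 2720 − 2799 = -79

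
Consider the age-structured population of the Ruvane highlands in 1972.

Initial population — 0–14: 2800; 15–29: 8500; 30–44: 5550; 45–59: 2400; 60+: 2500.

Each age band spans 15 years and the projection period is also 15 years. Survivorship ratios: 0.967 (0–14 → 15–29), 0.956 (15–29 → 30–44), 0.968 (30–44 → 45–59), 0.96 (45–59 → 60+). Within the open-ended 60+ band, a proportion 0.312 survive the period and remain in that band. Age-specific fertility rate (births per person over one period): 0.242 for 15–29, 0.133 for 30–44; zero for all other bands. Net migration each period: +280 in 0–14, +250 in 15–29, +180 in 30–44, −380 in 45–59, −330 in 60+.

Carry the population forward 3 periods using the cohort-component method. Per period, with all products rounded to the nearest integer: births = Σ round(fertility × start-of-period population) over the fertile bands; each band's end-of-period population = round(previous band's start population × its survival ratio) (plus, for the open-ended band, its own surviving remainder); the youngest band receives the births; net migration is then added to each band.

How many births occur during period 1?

Period 1.
Births: 8500 * 0.242 = 2057 ; 5550 * 0.133 = 738 → 2795
15–29: 2800 * 0.967 = 2708
30–44: 8500 * 0.956 = 8126
45–59: 5550 * 0.968 = 5372
60+: 2400 * 0.96 + 2500 * 0.312 = 2304 + 780 = 3084
Net migration: 0–14 + 280 → 3075; 15–29 + 250 → 2958; 30–44 + 180 → 8306; 45–59 − 380 → 4992; 60+ − 330 → 2754
Population now: 0–14=3075, 15–29=2958, 30–44=8306, 45–59=4992, 60+=2754

2795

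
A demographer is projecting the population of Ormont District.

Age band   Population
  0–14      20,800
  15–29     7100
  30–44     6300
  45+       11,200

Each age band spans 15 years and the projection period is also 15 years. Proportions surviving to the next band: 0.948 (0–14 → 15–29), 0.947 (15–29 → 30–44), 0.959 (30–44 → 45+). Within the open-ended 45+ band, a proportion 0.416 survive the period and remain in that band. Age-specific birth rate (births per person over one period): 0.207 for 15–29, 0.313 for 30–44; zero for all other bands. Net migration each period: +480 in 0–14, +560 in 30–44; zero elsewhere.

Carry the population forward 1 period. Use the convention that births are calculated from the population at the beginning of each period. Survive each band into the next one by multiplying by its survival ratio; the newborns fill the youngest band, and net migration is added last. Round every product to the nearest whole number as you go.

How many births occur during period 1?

Numbering the bands 1..4 from youngest to oldest:
Period 1:
Births: 7100 × 0.207 = 1470  |  6300 × 0.313 = 1972 — total 3442
Band 2: 20800 × 0.948 = 19718
Band 3: 7100 × 0.947 = 6724
Band 4: 6300 × 0.959 + 11200 × 0.416 = 6042 + 4659 = 10701
Net migration: Band 1 + 480 → 3922; Band 3 + 560 → 7284
Giving 3922 / 19718 / 7284 / 10701.

3442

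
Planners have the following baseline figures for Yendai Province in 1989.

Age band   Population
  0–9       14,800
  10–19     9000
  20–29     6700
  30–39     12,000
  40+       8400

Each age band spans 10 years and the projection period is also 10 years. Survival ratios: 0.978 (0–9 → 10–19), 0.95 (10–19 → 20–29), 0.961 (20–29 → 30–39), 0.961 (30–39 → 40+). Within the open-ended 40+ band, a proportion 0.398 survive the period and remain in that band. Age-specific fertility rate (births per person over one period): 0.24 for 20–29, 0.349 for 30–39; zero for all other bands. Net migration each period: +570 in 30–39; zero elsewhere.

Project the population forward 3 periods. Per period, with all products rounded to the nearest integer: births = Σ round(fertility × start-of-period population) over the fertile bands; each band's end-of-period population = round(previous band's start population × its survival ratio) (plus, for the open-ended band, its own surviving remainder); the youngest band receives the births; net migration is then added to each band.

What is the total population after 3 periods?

43416

After projecting period 1:
Births: 6700 × 0.24 = 1608, 12000 × 0.349 = 4188 — total 5796
10–19: 14800 × 0.978 = 14474
20–29: 9000 × 0.95 = 8550
30–39: 6700 × 0.961 = 6439
40+: 12000 × 0.961 + 8400 × 0.398 = 11532 + 3343 = 14875
Net migration: 30–39 + 570 → 7009
Giving 5796 / 14474 / 8550 / 7009 / 14875.
After projecting period 2:
Births: 8550 × 0.24 = 2052, 7009 × 0.349 = 2446 — total 4498
10–19: 5796 × 0.978 = 5668
20–29: 14474 × 0.95 = 13750
30–39: 8550 × 0.961 = 8217
40+: 7009 × 0.961 + 14875 × 0.398 = 6736 + 5920 = 12656
Net migration: 30–39 + 570 → 8787
Giving 4498 / 5668 / 13750 / 8787 / 12656.
After projecting period 3:
Births: 13750 × 0.24 = 3300, 8787 × 0.349 = 3067 — total 6367
10–19: 4498 × 0.978 = 4399
20–29: 5668 × 0.95 = 5385
30–39: 13750 × 0.961 = 13214
40+: 8787 × 0.961 + 12656 × 0.398 = 8444 + 5037 = 13481
Net migration: 30–39 + 570 → 13784
Giving 6367 / 4399 / 5385 / 13784 / 13481.
Total after period 3: 6367 + 4399 + 5385 + 13784 + 13481 = 43416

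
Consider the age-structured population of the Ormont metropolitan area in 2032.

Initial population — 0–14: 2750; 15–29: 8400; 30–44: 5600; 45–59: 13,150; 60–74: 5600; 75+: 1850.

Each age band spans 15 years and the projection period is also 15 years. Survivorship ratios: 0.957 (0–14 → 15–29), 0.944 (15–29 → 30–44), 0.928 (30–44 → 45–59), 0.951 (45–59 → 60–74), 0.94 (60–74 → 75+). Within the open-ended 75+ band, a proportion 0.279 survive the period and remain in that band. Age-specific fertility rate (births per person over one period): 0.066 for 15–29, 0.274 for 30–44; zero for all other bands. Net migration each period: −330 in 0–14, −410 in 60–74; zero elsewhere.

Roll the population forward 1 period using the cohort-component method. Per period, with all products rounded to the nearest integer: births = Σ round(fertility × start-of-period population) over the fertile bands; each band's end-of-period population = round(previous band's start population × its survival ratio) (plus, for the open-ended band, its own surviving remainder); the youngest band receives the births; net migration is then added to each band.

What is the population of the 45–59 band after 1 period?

5197

— Period 1 —
Births: 8400 * 0.066 = 554, 5600 * 0.274 = 1534 ⇒ total 2088
15–29: 2750 * 0.957 = 2632
30–44: 8400 * 0.944 = 7930
45–59: 5600 * 0.928 = 5197
60–74: 13150 * 0.951 = 12506
75+: 5600 * 0.94 + 1850 * 0.279 = 5264 + 516 = 5780
Net migration: 0–14 − 330 → 1758; 60–74 − 410 → 12096
→ [1758, 2632, 7930, 5197, 12096, 5780]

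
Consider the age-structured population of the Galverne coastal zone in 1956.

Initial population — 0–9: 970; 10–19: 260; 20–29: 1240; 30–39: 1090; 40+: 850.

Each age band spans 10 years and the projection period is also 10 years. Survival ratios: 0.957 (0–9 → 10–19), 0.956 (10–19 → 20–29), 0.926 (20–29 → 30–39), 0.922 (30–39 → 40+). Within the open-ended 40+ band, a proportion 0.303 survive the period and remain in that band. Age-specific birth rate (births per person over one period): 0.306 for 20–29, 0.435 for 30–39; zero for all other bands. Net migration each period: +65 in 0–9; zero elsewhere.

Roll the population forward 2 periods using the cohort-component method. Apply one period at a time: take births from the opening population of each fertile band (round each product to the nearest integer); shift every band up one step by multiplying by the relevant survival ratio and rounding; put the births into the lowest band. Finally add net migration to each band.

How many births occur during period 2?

Let group 1 be 0–9 through group 5 = 40+.
[period 1]
Births: 1240 × 0.306 = 379, 1090 × 0.435 = 474 → total 853
Group 2: 970 × 0.957 = 928
Group 3: 260 × 0.956 = 249
Group 4: 1240 × 0.926 = 1148
Group 5: 1090 × 0.922 + 850 × 0.303 = 1005 + 258 = 1263
Net migration: Group 1 + 65 → 918
Population now: 0–9=918, 10–19=928, 20–29=249, 30–39=1148, 40+=1263
[period 2]
Births: 249 × 0.306 = 76, 1148 × 0.435 = 499 → total 575
Group 2: 918 × 0.957 = 879
Group 3: 928 × 0.956 = 887
Group 4: 249 × 0.926 = 231
Group 5: 1148 × 0.922 + 1263 × 0.303 = 1058 + 383 = 1441
Net migration: Group 1 + 65 → 640
Population now: 0–9=640, 10–19=879, 20–29=887, 30–39=231, 40+=1441

575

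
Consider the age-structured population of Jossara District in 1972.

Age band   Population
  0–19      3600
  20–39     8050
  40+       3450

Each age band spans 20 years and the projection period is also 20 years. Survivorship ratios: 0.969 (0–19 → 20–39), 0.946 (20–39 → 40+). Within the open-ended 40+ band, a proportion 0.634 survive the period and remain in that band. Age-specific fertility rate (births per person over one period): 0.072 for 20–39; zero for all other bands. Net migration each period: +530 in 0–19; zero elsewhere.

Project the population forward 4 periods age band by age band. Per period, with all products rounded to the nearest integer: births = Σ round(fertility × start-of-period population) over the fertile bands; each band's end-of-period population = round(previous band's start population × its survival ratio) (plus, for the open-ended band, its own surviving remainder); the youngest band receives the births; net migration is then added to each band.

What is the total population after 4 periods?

6359

Numbering the groups 1..3 from youngest to oldest:
[period 1]
Births: 8050 × 0.072 = 580
Group 2: 3600 × 0.969 = 3488
Group 3: 8050 × 0.946 + 3450 × 0.634 = 7615 + 2187 = 9802
Net migration: Group 1 + 530 → 1110
→ [1110, 3488, 9802]
[period 2]
Births: 3488 × 0.072 = 251
Group 2: 1110 × 0.969 = 1076
Group 3: 3488 × 0.946 + 9802 × 0.634 = 3300 + 6214 = 9514
Net migration: Group 1 + 530 → 781
→ [781, 1076, 9514]
[period 3]
Births: 1076 × 0.072 = 77
Group 2: 781 × 0.969 = 757
Group 3: 1076 × 0.946 + 9514 × 0.634 = 1018 + 6032 = 7050
Net migration: Group 1 + 530 → 607
→ [607, 757, 7050]
[period 4]
Births: 757 × 0.072 = 55
Group 2: 607 × 0.969 = 588
Group 3: 757 × 0.946 + 7050 × 0.634 = 716 + 4470 = 5186
Net migration: Group 1 + 530 → 585
→ [585, 588, 5186]
Total after period 4: 585 + 588 + 5186 = 6359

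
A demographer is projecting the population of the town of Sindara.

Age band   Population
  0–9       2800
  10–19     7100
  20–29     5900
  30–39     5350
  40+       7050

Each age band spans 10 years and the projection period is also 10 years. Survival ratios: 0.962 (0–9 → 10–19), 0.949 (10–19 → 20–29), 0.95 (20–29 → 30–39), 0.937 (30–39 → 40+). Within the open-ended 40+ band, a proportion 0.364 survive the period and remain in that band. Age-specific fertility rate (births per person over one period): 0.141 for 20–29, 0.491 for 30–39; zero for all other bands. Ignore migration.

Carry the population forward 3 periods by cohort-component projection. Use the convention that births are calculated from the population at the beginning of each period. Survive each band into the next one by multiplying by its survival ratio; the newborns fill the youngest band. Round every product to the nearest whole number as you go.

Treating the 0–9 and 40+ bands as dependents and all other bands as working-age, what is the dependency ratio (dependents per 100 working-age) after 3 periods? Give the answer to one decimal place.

[period 1]
Births: 5900 * 0.141 = 832 ; 5350 * 0.491 = 2627 → total 3459
10–19: 2800 * 0.962 = 2694
20–29: 7100 * 0.949 = 6738
30–39: 5900 * 0.95 = 5605
40+: 5350 * 0.937 + 7050 * 0.364 = 5013 + 2566 = 7579
Population now: 0–9=3459, 10–19=2694, 20–29=6738, 30–39=5605, 40+=7579
[period 2]
Births: 6738 * 0.141 = 950 ; 5605 * 0.491 = 2752 → total 3702
10–19: 3459 * 0.962 = 3328
20–29: 2694 * 0.949 = 2557
30–39: 6738 * 0.95 = 6401
40+: 5605 * 0.937 + 7579 * 0.364 = 5252 + 2759 = 8011
Population now: 0–9=3702, 10–19=3328, 20–29=2557, 30–39=6401, 40+=8011
[period 3]
Births: 2557 * 0.141 = 361 ; 6401 * 0.491 = 3143 → total 3504
10–19: 3702 * 0.962 = 3561
20–29: 3328 * 0.949 = 3158
30–39: 2557 * 0.95 = 2429
40+: 6401 * 0.937 + 8011 * 0.364 = 5998 + 2916 = 8914
Population now: 0–9=3504, 10–19=3561, 20–29=3158, 30–39=2429, 40+=8914
Dependents (band 0–9 + band 40+) = 3504 + 8914 = 12418; working-age = 9148; ratio = 12418/9148 × 100 = 135.7

135.7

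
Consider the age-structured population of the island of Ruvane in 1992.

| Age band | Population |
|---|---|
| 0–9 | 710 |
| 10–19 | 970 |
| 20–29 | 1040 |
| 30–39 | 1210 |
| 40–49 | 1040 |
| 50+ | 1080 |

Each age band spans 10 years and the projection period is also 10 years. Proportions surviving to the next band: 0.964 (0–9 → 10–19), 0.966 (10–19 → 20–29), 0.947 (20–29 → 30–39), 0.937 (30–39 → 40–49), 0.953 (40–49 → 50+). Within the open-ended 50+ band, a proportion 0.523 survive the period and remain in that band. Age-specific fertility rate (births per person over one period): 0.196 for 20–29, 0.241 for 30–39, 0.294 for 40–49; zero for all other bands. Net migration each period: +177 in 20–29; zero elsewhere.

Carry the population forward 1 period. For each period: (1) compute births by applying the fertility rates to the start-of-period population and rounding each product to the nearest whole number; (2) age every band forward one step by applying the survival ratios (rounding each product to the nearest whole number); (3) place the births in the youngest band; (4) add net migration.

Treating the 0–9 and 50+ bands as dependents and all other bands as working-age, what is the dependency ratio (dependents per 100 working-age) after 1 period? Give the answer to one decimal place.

Let band 1 be 0–9 through band 6 = 50+.
[period 1]
Births: 1040 * 0.196 = 204 ; 1210 * 0.241 = 292 ; 1040 * 0.294 = 306 → total 802
Band 2: 710 * 0.964 = 684
Band 3: 970 * 0.966 = 937
Band 4: 1040 * 0.947 = 985
Band 5: 1210 * 0.937 = 1134
Band 6: 1040 * 0.953 + 1080 * 0.523 = 991 + 565 = 1556
Net migration: Band 3 + 177 → 1114
Giving 802 / 684 / 1114 / 985 / 1134 / 1556.
Dependents (band 0–9 + band 50+) = 802 + 1556 = 2358; working-age = 3917; ratio = 2358/3917 × 100 = 60.2

60.2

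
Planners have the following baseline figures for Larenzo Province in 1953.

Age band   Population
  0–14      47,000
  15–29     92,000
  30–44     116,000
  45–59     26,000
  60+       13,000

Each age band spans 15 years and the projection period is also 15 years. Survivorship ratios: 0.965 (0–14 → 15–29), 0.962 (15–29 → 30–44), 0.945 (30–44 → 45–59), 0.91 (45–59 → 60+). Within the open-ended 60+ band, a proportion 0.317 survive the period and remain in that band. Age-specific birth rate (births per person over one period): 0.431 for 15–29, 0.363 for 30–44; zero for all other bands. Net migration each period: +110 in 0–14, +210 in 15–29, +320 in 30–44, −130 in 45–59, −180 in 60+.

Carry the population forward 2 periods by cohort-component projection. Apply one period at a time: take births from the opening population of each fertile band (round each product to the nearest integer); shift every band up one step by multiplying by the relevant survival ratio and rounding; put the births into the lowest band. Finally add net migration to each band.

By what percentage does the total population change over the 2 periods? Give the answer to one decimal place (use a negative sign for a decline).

25.0

Numbering the bands 1..5 from youngest to oldest:
[period 1]
Births: 92000 × 0.431 = 39652, 116000 × 0.363 = 42108 — total 81760
Band 2: 47000 × 0.965 = 45355
Band 3: 92000 × 0.962 = 88504
Band 4: 116000 × 0.945 = 109620
Band 5: 26000 × 0.91 + 13000 × 0.317 = 23660 + 4121 = 27781
Net migration: Band 1 + 110 → 81870; Band 2 + 210 → 45565; Band 3 + 320 → 88824; Band 4 − 130 → 109490; Band 5 − 180 → 27601
Giving 81870 / 45565 / 88824 / 109490 / 27601.
[period 2]
Births: 45565 × 0.431 = 19639, 88824 × 0.363 = 32243 — total 51882
Band 2: 81870 × 0.965 = 79005
Band 3: 45565 × 0.962 = 43834
Band 4: 88824 × 0.945 = 83939
Band 5: 109490 × 0.91 + 27601 × 0.317 = 99636 + 8750 = 108386
Net migration: Band 1 + 110 → 51992; Band 2 + 210 → 79215; Band 3 + 320 → 44154; Band 4 − 130 → 83809; Band 5 − 180 → 108206
Giving 51992 / 79215 / 44154 / 83809 / 108206.
Total: 294000 → 367376; change = 73376; percentage change = 25.0%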